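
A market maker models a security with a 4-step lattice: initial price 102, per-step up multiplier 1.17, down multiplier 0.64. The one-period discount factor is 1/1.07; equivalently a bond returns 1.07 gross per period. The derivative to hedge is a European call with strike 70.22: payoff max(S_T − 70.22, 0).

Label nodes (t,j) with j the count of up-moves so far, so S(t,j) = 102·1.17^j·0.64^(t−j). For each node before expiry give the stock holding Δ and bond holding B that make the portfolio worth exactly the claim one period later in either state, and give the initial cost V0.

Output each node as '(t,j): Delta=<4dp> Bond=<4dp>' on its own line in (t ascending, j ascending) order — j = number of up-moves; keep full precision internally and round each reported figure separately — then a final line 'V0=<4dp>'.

(0,0): Delta=0.8914 Bond=-40.3937
(1,0): Delta=0.5705 Bond=-22.2768
(1,1): Delta=0.9322 Bond=-48.0920
(2,0): Delta=0.0000 Bond=0.0000
(2,1): Delta=0.6431 Bond=-29.3795
(2,2): Delta=0.9690 Bond=-56.5931
(3,0): Delta=0.0000 Bond=0.0000
(3,1): Delta=0.0000 Bond=0.0000
(3,2): Delta=0.7249 Bond=-38.7468
(3,3): Delta=1.0000 Bond=-65.6262
V0=50.5258

Since d<R<u, set p* = (R−d)/(u−d) = 0.8113; price each node as the discounted p*-expectation of its children.
At expiry t=4: V(4,0)=0.0000, V(4,1)=0.0000, V(4,2)=0.0000, V(4,3)=34.3333, V(4,4)=120.9165
(3,0): S=26.7387. Δ = (V_up−V_dn)/(S_up−S_dn) = (0.0000−0.0000)/(31.2843−17.1128) = 0.0000. V = [p*·0.0000 + (1−p*)·0.0000]/1.07 = 0.0000. B = V − Δ·S = 0.0000.
(3,1): S=48.8817. Δ = (V_up−V_dn)/(S_up−S_dn) = (0.0000−0.0000)/(57.1915−31.2843) = 0.0000. V = [p*·0.0000 + (1−p*)·0.0000]/1.07 = 0.0000. B = V − Δ·S = 0.0000.
(3,2): S=89.3618. Δ = (V_up−V_dn)/(S_up−S_dn) = (34.3333−0.0000)/(104.5533−57.1915) = 0.7249. V = [p*·34.3333 + (1−p*)·0.0000]/1.07 = 26.0330. B = V − Δ·S = -38.7468.
(3,3): S=163.3645. Δ = (V_up−V_dn)/(S_up−S_dn) = (120.9165−34.3333)/(191.1365−104.5533) = 1.0000. V = [p*·120.9165 + (1−p*)·34.3333]/1.07 = 97.7384. B = V − Δ·S = -65.6262.
(2,0): S=41.7792. Δ = (V_up−V_dn)/(S_up−S_dn) = (0.0000−0.0000)/(48.8817−26.7387) = 0.0000. V = [p*·0.0000 + (1−p*)·0.0000]/1.07 = 0.0000. B = V − Δ·S = 0.0000.
(2,1): S=76.3776. Δ = (V_up−V_dn)/(S_up−S_dn) = (26.0330−0.0000)/(89.3618−48.8817) = 0.6431. V = [p*·26.0330 + (1−p*)·0.0000]/1.07 = 19.7394. B = V − Δ·S = -29.3795.
(2,2): S=139.6278. Δ = (V_up−V_dn)/(S_up−S_dn) = (97.7384−26.0330)/(163.3645−89.3618) = 0.9690. V = [p*·97.7384 + (1−p*)·26.0330]/1.07 = 78.7000. B = V − Δ·S = -56.5931.
(1,0): S=65.2800. Δ = (V_up−V_dn)/(S_up−S_dn) = (19.7394−0.0000)/(76.3776−41.7792) = 0.5705. V = [p*·19.7394 + (1−p*)·0.0000]/1.07 = 14.9672. B = V − Δ·S = -22.2768.
(1,1): S=119.3400. Δ = (V_up−V_dn)/(S_up−S_dn) = (78.7000−19.7394)/(139.6278−76.3776) = 0.9322. V = [p*·78.7000 + (1−p*)·19.7394]/1.07 = 63.1546. B = V − Δ·S = -48.0920.
(0,0): S=102.0000. Δ = (V_up−V_dn)/(S_up−S_dn) = (63.1546−14.9672)/(119.3400−65.2800) = 0.8914. V = [p*·63.1546 + (1−p*)·14.9672]/1.07 = 50.5258. B = V − Δ·S = -40.3937.
Root portfolio cost Δ·102+B reproduces V0=50.5258.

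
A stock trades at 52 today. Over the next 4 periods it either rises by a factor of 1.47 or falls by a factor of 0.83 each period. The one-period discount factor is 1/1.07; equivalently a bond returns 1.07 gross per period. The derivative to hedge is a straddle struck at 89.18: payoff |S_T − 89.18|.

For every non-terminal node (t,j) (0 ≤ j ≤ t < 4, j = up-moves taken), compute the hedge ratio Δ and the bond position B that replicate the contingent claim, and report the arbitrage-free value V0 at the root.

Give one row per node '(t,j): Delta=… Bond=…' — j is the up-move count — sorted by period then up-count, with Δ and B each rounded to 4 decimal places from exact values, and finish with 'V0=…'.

Under the risk-neutral measure, an up-move has probability p* = (R−d)/(u−d) = 0.3750 and values discount at R = 1.07.
At expiry t=4: V(4,0)=64.5017, V(4,1)=45.4726, V(4,2)=11.7705, V(4,3)=47.9187, V(4,4)=153.6334
  t=3,j=0: stock 29.7329 → up 43.7074 (V=45.4726), down 24.6783 (V=64.5017). Price 53.6129; hedge Δ=-1.0000, bond B=83.3458.
  t=3,j=1: stock 52.6595 → up 77.4095 (V=11.7705), down 43.7074 (V=45.4726). Price 30.6863; hedge Δ=-1.0000, bond B=83.3458.
  t=3,j=2: stock 93.2644 → up 137.0987 (V=47.9187), down 77.4095 (V=11.7705). Price 23.6692; hedge Δ=0.6056, bond B=-32.8123.
  t=3,j=3: stock 165.1792 → up 242.8134 (V=153.6334), down 137.0987 (V=47.9187). Price 81.8334; hedge Δ=1.0000, bond B=-83.3458.
  t=2,j=0: stock 35.8228 → up 52.6595 (V=30.6863), down 29.7329 (V=53.6129). Price 42.0705; hedge Δ=-1.0000, bond B=77.8933.
  t=2,j=1: stock 63.4452 → up 93.2644 (V=23.6692), down 52.6595 (V=30.6863). Price 26.2195; hedge Δ=-0.1728, bond B=37.1836.
  t=2,j=2: stock 112.3668 → up 165.1792 (V=81.8334), down 93.2644 (V=23.6692). Price 42.5054; hedge Δ=0.8088, bond B=-48.3761.
  t=1,j=0: stock 43.1600 → up 63.4452 (V=26.2195), down 35.8228 (V=42.0705). Price 33.7630; hedge Δ=-0.5738, bond B=58.5301.
  t=1,j=1: stock 76.4400 → up 112.3668 (V=42.5054), down 63.4452 (V=26.2195). Price 30.2119; hedge Δ=0.3329, bond B=4.7652.
  t=0,j=0: stock 52.0000 → up 76.4400 (V=30.2119), down 43.1600 (V=33.7630). Price 30.3096; hedge Δ=-0.1067, bond B=35.8582.
Self-financing check: at every node Δ·S+B equals the discounted successor values.

(0,0): Delta=-0.1067 Bond=35.8582
(1,0): Delta=-0.5738 Bond=58.5301
(1,1): Delta=0.3329 Bond=4.7652
(2,0): Delta=-1.0000 Bond=77.8933
(2,1): Delta=-0.1728 Bond=37.1836
(2,2): Delta=0.8088 Bond=-48.3761
(3,0): Delta=-1.0000 Bond=83.3458
(3,1): Delta=-1.0000 Bond=83.3458
(3,2): Delta=0.6056 Bond=-32.8123
(3,3): Delta=1.0000 Bond=-83.3458
V0=30.3096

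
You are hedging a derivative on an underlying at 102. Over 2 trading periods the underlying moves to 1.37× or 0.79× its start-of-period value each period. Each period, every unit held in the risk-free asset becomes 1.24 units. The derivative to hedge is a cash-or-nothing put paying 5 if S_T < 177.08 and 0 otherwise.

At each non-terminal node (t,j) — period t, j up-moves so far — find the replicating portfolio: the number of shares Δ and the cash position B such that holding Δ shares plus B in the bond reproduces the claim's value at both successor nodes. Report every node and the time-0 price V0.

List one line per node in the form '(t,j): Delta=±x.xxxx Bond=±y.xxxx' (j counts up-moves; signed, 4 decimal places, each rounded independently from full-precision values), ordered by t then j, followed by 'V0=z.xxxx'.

No-arbitrage ⇒ martingale measure with p* = (R−d)/(u−d) = 0.7759.
At expiry t=2: V(2,0)=5.0000, V(2,1)=5.0000, V(2,2)=0.0000
  t=1,j=0: stock 80.5800 → up 110.3946 (V=5.0000), down 63.6582 (V=5.0000). Price 4.0323; hedge Δ=0.0000, bond B=4.0323.
  t=1,j=1: stock 139.7400 → up 191.4438 (V=0.0000), down 110.3946 (V=5.0000). Price 0.9038; hedge Δ=-0.0617, bond B=9.5245.
  t=0,j=0: stock 102.0000 → up 139.7400 (V=0.9038), down 80.5800 (V=4.0323). Price 1.2943; hedge Δ=-0.0529, bond B=6.6883.
Root portfolio cost Δ·102+B reproduces V0=1.2943.

(0,0): Delta=-0.0529 Bond=6.6883
(1,0): Delta=0.0000 Bond=4.0323
(1,1): Delta=-0.0617 Bond=9.5245
V0=1.2943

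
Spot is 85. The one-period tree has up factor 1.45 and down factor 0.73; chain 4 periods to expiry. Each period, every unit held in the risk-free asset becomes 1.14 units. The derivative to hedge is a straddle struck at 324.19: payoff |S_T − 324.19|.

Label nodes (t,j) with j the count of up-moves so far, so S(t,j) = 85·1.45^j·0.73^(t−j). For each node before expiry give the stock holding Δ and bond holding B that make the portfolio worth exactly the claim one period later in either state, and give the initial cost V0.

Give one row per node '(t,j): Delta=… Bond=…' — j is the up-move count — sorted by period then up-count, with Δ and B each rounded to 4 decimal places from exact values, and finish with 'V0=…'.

(0,0): Delta=-0.7900 Bond=180.5175
(1,0): Delta=-1.0000 Bond=218.8190
(1,1): Delta=-0.7101 Bond=195.9387
(2,0): Delta=-1.0000 Bond=249.4537
(2,1): Delta=-1.0000 Bond=249.4537
(2,2): Delta=-0.5997 Bond=203.6483
(3,0): Delta=-1.0000 Bond=284.3772
(3,1): Delta=-1.0000 Bond=284.3772
(3,2): Delta=-1.0000 Bond=284.3772
(3,3): Delta=-0.4474 Bond=192.6771
V0=113.3655

The replicating-portfolio and risk-neutral prices coincide; use p* = (1.14−0.73)/(1.45−0.73) = 0.5694 for the latter.
At expiry t=4: V(4,0)=300.0515, V(4,1)=276.2437, V(4,2)=228.9541, V(4,3)=135.0228, V(4,4)=51.5530
  t=3,j=0: stock 33.0664 → up 47.9463 (V=276.2437), down 24.1385 (V=300.0515). Price 251.3107; hedge Δ=-1.0000, bond B=284.3772.
  t=3,j=1: stock 65.6799 → up 95.2359 (V=228.9541), down 47.9463 (V=276.2437). Price 218.6973; hedge Δ=-1.0000, bond B=284.3772.
  t=3,j=2: stock 130.4601 → up 189.1672 (V=135.0228), down 95.2359 (V=228.9541). Price 153.9171; hedge Δ=-1.0000, bond B=284.3772.
  t=3,j=3: stock 259.1331 → up 375.7430 (V=51.5530), down 189.1672 (V=135.0228). Price 76.7469; hedge Δ=-0.4474, bond B=192.6771.
  t=2,j=0: stock 45.2965 → up 65.6799 (V=218.6973), down 33.0664 (V=251.3107). Price 204.1572; hedge Δ=-1.0000, bond B=249.4537.
  t=2,j=1: stock 89.9725 → up 130.4601 (V=153.9171), down 65.6799 (V=218.6973). Price 159.4812; hedge Δ=-1.0000, bond B=249.4537.
  t=2,j=2: stock 178.7125 → up 259.1331 (V=76.7469), down 130.4601 (V=153.9171). Price 96.4675; hedge Δ=-0.5997, bond B=203.6483.
  t=1,j=0: stock 62.0500 → up 89.9725 (V=159.4812), down 45.2965 (V=204.1572). Price 156.7690; hedge Δ=-1.0000, bond B=218.8190.
  t=1,j=1: stock 123.2500 → up 178.7125 (V=96.4675), down 89.9725 (V=159.4812). Price 108.4196; hedge Δ=-0.7101, bond B=195.9387.
  t=0,j=0: stock 85.0000 → up 123.2500 (V=108.4196), down 62.0500 (V=156.7690). Price 113.3655; hedge Δ=-0.7900, bond B=180.5175.
Each (Δ,B) replicates both successor values, so the strategy is self-financing and V0 is arbitrage-free.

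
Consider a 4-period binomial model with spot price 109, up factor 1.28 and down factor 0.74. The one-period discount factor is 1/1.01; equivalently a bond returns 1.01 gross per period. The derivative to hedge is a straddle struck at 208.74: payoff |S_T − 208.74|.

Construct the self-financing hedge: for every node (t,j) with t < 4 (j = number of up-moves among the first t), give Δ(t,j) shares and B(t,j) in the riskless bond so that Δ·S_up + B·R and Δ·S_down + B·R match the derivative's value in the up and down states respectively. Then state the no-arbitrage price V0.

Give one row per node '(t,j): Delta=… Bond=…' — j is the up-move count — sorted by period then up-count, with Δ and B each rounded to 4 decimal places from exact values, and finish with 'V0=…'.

Under the risk-neutral measure, an up-move has probability p* = (R−d)/(u−d) = 0.5000 and values discount at R = 1.01.
At expiry t=4: V(4,0)=176.0546, V(4,1)=152.2031, V(4,2)=110.9465, V(4,3)=39.5837, V(4,4)=83.8546
Node (3,0) S=44.1694: V=(p*·152.2031+(1−p*)·176.0546)/1.01=162.5039; Δ=(152.2031−176.0546)/(56.5369−32.6854)=-1.0000; B=V−Δ·S=206.6733
Node (3,1) S=76.4012: V=(p*·110.9465+(1−p*)·152.2031)/1.01=130.2721; Δ=(110.9465−152.2031)/(97.7935−56.5369)=-1.0000; B=V−Δ·S=206.6733
Node (3,2) S=132.1533: V=(p*·39.5837+(1−p*)·110.9465)/1.01=74.5199; Δ=(39.5837−110.9465)/(169.1563−97.7935)=-1.0000; B=V−Δ·S=206.6733
Node (3,3) S=228.5896: V=(p*·83.8546+(1−p*)·39.5837)/1.01=61.1081; Δ=(83.8546−39.5837)/(292.5946−169.1563)=0.3586; B=V−Δ·S=-20.8751
Node (2,0) S=59.6884: V=(p*·130.2721+(1−p*)·162.5039)/1.01=144.9386; Δ=(130.2721−162.5039)/(76.4012−44.1694)=-1.0000; B=V−Δ·S=204.6270
Node (2,1) S=103.2448: V=(p*·74.5199+(1−p*)·130.2721)/1.01=101.3822; Δ=(74.5199−130.2721)/(132.1533−76.4012)=-1.0000; B=V−Δ·S=204.6270
Node (2,2) S=178.5856: V=(p*·61.1081+(1−p*)·74.5199)/1.01=67.1426; Δ=(61.1081−74.5199)/(228.5896−132.1533)=-0.1391; B=V−Δ·S=91.9793
Node (1,0) S=80.6600: V=(p*·101.3822+(1−p*)·144.9386)/1.01=121.9410; Δ=(101.3822−144.9386)/(103.2448−59.6884)=-1.0000; B=V−Δ·S=202.6010
Node (1,1) S=139.5200: V=(p*·67.1426+(1−p*)·101.3822)/1.01=83.4281; Δ=(67.1426−101.3822)/(178.5856−103.2448)=-0.4545; B=V−Δ·S=146.8348
Node (0,0) S=109.0000: V=(p*·83.4281+(1−p*)·121.9410)/1.01=101.6679; Δ=(83.4281−121.9410)/(139.5200−80.6600)=-0.6543; B=V−Δ·S=172.9880
The time-0 hedge costs 101.6679, which is the no-arbitrage price.

(0,0): Delta=-0.6543 Bond=172.9880
(1,0): Delta=-1.0000 Bond=202.6010
(1,1): Delta=-0.4545 Bond=146.8348
(2,0): Delta=-1.0000 Bond=204.6270
(2,1): Delta=-1.0000 Bond=204.6270
(2,2): Delta=-0.1391 Bond=91.9793
(3,0): Delta=-1.0000 Bond=206.6733
(3,1): Delta=-1.0000 Bond=206.6733
(3,2): Delta=-1.0000 Bond=206.6733
(3,3): Delta=0.3586 Bond=-20.8751
V0=101.6679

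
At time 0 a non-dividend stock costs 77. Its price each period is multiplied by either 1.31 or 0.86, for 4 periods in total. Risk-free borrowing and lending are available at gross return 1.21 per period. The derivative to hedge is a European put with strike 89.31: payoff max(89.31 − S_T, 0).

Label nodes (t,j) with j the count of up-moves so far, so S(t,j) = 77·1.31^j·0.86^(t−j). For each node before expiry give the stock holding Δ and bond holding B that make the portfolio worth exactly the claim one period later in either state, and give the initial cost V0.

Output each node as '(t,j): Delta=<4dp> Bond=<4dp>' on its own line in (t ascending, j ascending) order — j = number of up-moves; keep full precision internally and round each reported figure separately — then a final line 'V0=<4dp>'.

(0,0): Delta=-0.0512 Bond=4.3929
(1,0): Delta=-0.2242 Bond=16.7762
(1,1): Delta=-0.0187 Bond=2.0410
(2,0): Delta=-0.7888 Bond=52.4510
(2,1): Delta=-0.1183 Bond=11.1130
(2,2): Delta=0.0000 Bond=0.0000
(3,0): Delta=-1.0000 Bond=73.8099
(3,1): Delta=-0.7492 Bond=60.5103
(3,2): Delta=0.0000 Bond=0.0000
(3,3): Delta=0.0000 Bond=0.0000
V0=0.4543

Under the risk-neutral measure, an up-move has probability p* = (R−d)/(u−d) = 0.7778 and values discount at R = 1.21.
Payoff layer (t=4): V(4,0)=47.1904, V(4,1)=25.1510, V(4,2)=0.0000, V(4,3)=0.0000, V(4,4)=0.0000
(3,0): S=48.9763. Δ = (V_up−V_dn)/(S_up−S_dn) = (25.1510−47.1904)/(64.1590−42.1196) = -1.0000. V = [p*·25.1510 + (1−p*)·47.1904]/1.21 = 24.8336. B = V − Δ·S = 73.8099.
(3,1): S=74.6035. Δ = (V_up−V_dn)/(S_up−S_dn) = (0.0000−25.1510)/(97.7305−64.1590) = -0.7492. V = [p*·0.0000 + (1−p*)·25.1510]/1.21 = 4.6191. B = V − Δ·S = 60.5103.
(3,2): S=113.6401. Δ = (V_up−V_dn)/(S_up−S_dn) = (0.0000−0.0000)/(148.8686−97.7305) = 0.0000. V = [p*·0.0000 + (1−p*)·0.0000]/1.21 = 0.0000. B = V − Δ·S = 0.0000.
(3,3): S=173.1030. Δ = (V_up−V_dn)/(S_up−S_dn) = (0.0000−0.0000)/(226.7649−148.8686) = 0.0000. V = [p*·0.0000 + (1−p*)·0.0000]/1.21 = 0.0000. B = V − Δ·S = 0.0000.
(2,0): S=56.9492. Δ = (V_up−V_dn)/(S_up−S_dn) = (4.6191−24.8336)/(74.6035−48.9763) = -0.7888. V = [p*·4.6191 + (1−p*)·24.8336]/1.21 = 7.5299. B = V − Δ·S = 52.4510.
(2,1): S=86.7482. Δ = (V_up−V_dn)/(S_up−S_dn) = (0.0000−4.6191)/(113.6401−74.6035) = -0.1183. V = [p*·0.0000 + (1−p*)·4.6191]/1.21 = 0.8483. B = V − Δ·S = 11.1130.
(2,2): S=132.1397. Δ = (V_up−V_dn)/(S_up−S_dn) = (0.0000−0.0000)/(173.1030−113.6401) = 0.0000. V = [p*·0.0000 + (1−p*)·0.0000]/1.21 = 0.0000. B = V − Δ·S = 0.0000.
(1,0): S=66.2200. Δ = (V_up−V_dn)/(S_up−S_dn) = (0.8483−7.5299)/(86.7482−56.9492) = -0.2242. V = [p*·0.8483 + (1−p*)·7.5299]/1.21 = 1.9282. B = V − Δ·S = 16.7762.
(1,1): S=100.8700. Δ = (V_up−V_dn)/(S_up−S_dn) = (0.0000−0.8483)/(132.1397−86.7482) = -0.0187. V = [p*·0.0000 + (1−p*)·0.8483]/1.21 = 0.1558. B = V − Δ·S = 2.0410.
(0,0): S=77.0000. Δ = (V_up−V_dn)/(S_up−S_dn) = (0.1558−1.9282)/(100.8700−66.2200) = -0.0512. V = [p*·0.1558 + (1−p*)·1.9282]/1.21 = 0.4543. B = V − Δ·S = 4.3929.
Self-financing check: at every node Δ·S+B equals the discounted successor values.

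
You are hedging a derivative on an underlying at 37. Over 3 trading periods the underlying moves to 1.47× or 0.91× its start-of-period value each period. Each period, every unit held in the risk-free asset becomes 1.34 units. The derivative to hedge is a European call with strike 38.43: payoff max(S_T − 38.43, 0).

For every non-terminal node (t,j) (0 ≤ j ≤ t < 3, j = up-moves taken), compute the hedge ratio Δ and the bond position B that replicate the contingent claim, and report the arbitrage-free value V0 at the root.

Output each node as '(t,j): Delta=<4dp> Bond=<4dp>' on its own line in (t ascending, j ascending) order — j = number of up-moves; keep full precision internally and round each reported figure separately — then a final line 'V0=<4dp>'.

(0,0): Delta=0.9847 Bond=-15.3517
(1,0): Delta=0.9031 Bond=-17.8227
(1,1): Delta=1.0000 Bond=-21.4023
(2,0): Delta=0.3853 Bond=-8.0163
(2,1): Delta=1.0000 Bond=-28.6791
(2,2): Delta=1.0000 Bond=-28.6791
V0=21.0830

Since d<R<u, set p* = (R−d)/(u−d) = 0.7679; price each node as the discounted p*-expectation of its children.
Payoff layer (t=3): V(3,0)=0.0000, V(3,1)=6.6104, V(3,2)=34.3275, V(3,3)=79.1014
  t=2,j=0: stock 30.6397 → up 45.0404 (V=6.6104), down 27.8821 (V=0.0000). Price 3.7879; hedge Δ=0.3853, bond B=-8.0163.
  t=2,j=1: stock 49.4949 → up 72.7575 (V=34.3275), down 45.0404 (V=6.6104). Price 20.8158; hedge Δ=1.0000, bond B=-28.6791.
  t=2,j=2: stock 79.9533 → up 117.5314 (V=79.1014), down 72.7575 (V=34.3275). Price 51.2742; hedge Δ=1.0000, bond B=-28.6791.
  t=1,j=0: stock 33.6700 → up 49.4949 (V=20.8158), down 30.6397 (V=3.7879). Price 12.5843; hedge Δ=0.9031, bond B=-17.8227.
  t=1,j=1: stock 54.3900 → up 79.9533 (V=51.2742), down 49.4949 (V=20.8158). Price 32.9877; hedge Δ=1.0000, bond B=-21.4023.
  t=0,j=0: stock 37.0000 → up 54.3900 (V=32.9877), down 33.6700 (V=12.5843). Price 21.0830; hedge Δ=0.9847, bond B=-15.3517.
Each (Δ,B) replicates both successor values, so the strategy is self-financing and V0 is arbitrage-free.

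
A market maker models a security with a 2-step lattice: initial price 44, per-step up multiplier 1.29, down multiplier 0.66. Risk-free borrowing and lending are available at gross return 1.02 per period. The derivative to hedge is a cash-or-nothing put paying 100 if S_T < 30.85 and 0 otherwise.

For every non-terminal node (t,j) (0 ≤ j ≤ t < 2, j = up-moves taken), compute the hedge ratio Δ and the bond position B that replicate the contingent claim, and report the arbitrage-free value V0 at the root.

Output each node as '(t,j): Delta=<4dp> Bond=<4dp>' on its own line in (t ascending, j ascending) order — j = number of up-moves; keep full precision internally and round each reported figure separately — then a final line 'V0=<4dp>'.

(0,0): Delta=-1.5158 Bond=84.3475
(1,0): Delta=-5.4659 Bond=200.7470
(1,1): Delta=0.0000 Bond=0.0000
V0=17.6541

Under the risk-neutral measure, an up-move has probability p* = (R−d)/(u−d) = 0.5714 and values discount at R = 1.02.
Payoff layer (t=2): V(2,0)=100.0000, V(2,1)=0.0000, V(2,2)=0.0000
Node (1,0) S=29.0400: V=(p*·0.0000+(1−p*)·100.0000)/1.02=42.0168; Δ=(0.0000−100.0000)/(37.4616−19.1664)=-5.4659; B=V−Δ·S=200.7470
Node (1,1) S=56.7600: V=(p*·0.0000+(1−p*)·0.0000)/1.02=0.0000; Δ=(0.0000−0.0000)/(73.2204−37.4616)=0.0000; B=V−Δ·S=0.0000
Node (0,0) S=44.0000: V=(p*·0.0000+(1−p*)·42.0168)/1.02=17.6541; Δ=(0.0000−42.0168)/(56.7600−29.0400)=-1.5158; B=V−Δ·S=84.3475
Each (Δ,B) replicates both successor values, so the strategy is self-financing and V0 is arbitrage-free.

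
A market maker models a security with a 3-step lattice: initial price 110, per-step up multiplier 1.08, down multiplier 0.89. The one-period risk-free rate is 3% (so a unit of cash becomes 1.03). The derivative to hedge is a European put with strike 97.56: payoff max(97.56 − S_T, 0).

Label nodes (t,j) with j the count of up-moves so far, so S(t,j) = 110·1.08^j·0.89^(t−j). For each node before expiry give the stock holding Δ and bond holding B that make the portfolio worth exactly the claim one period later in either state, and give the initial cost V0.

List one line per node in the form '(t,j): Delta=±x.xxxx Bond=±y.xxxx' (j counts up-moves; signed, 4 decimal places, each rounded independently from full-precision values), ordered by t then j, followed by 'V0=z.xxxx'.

The replicating-portfolio and risk-neutral prices coincide; use p* = (1.03−0.89)/(1.08−0.89) = 0.7368 for the latter.
Terminal values V(3,·): V(3,0)=20.0134, V(3,1)=3.4585, V(3,2)=0.0000, V(3,3)=0.0000
(2,0): S=87.1310. Δ = (V_up−V_dn)/(S_up−S_dn) = (3.4585−20.0134)/(94.1015−77.5466) = -1.0000. V = [p*·3.4585 + (1−p*)·20.0134]/1.03 = 7.5874. B = V − Δ·S = 94.7184.
(2,1): S=105.7320. Δ = (V_up−V_dn)/(S_up−S_dn) = (0.0000−3.4585)/(114.1906−94.1015) = -0.1722. V = [p*·0.0000 + (1−p*)·3.4585]/1.03 = 0.8836. B = V − Δ·S = 19.0864.
(2,2): S=128.3040. Δ = (V_up−V_dn)/(S_up−S_dn) = (0.0000−0.0000)/(138.5683−114.1906) = 0.0000. V = [p*·0.0000 + (1−p*)·0.0000]/1.03 = 0.0000. B = V − Δ·S = 0.0000.
(1,0): S=97.9000. Δ = (V_up−V_dn)/(S_up−S_dn) = (0.8836−7.5874)/(105.7320−87.1310) = -0.3604. V = [p*·0.8836 + (1−p*)·7.5874]/1.03 = 2.5707. B = V − Δ·S = 37.8539.
(1,1): S=118.8000. Δ = (V_up−V_dn)/(S_up−S_dn) = (0.0000−0.8836)/(128.3040−105.7320) = -0.0391. V = [p*·0.0000 + (1−p*)·0.8836]/1.03 = 0.2258. B = V − Δ·S = 4.8764.
(0,0): S=110.0000. Δ = (V_up−V_dn)/(S_up−S_dn) = (0.2258−2.5707)/(118.8000−97.9000) = -0.1122. V = [p*·0.2258 + (1−p*)·2.5707]/1.03 = 0.8183. B = V − Δ·S = 13.1599.
The time-0 hedge costs 0.8183, which is the no-arbitrage price.

(0,0): Delta=-0.1122 Bond=13.1599
(1,0): Delta=-0.3604 Bond=37.8539
(1,1): Delta=-0.0391 Bond=4.8764
(2,0): Delta=-1.0000 Bond=94.7184
(2,1): Delta=-0.1722 Bond=19.0864
(2,2): Delta=0.0000 Bond=0.0000
V0=0.8183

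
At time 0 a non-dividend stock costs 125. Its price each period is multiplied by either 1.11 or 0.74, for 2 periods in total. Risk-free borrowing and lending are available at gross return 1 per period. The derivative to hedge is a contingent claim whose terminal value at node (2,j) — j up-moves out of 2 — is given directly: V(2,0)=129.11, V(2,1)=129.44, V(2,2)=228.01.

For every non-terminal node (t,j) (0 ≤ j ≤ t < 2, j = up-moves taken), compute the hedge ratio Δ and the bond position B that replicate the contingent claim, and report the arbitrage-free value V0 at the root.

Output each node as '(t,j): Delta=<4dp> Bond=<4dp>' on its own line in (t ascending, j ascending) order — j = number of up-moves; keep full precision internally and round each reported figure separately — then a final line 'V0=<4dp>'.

Since d<R<u, set p* = (R−d)/(u−d) = 0.7027; price each node as the discounted p*-expectation of its children.
At expiry t=2: V(2,0)=129.1100, V(2,1)=129.4400, V(2,2)=228.0100
Node (1,0) S=92.5000: V=(p*·129.4400+(1−p*)·129.1100)/1=129.3419; Δ=(129.4400−129.1100)/(102.6750−68.4500)=0.0096; B=V−Δ·S=128.4500
Node (1,1) S=138.7500: V=(p*·228.0100+(1−p*)·129.4400)/1=198.7054; Δ=(228.0100−129.4400)/(154.0125−102.6750)=1.9200; B=V−Δ·S=-67.7000
Node (0,0) S=125.0000: V=(p*·198.7054+(1−p*)·129.3419)/1=178.0838; Δ=(198.7054−129.3419)/(138.7500−92.5000)=1.4998; B=V−Δ·S=-9.3851
The time-0 hedge costs 178.0838, which is the no-arbitrage price.

(0,0): Delta=1.4998 Bond=-9.3851
(1,0): Delta=0.0096 Bond=128.4500
(1,1): Delta=1.9200 Bond=-67.7000
V0=178.0838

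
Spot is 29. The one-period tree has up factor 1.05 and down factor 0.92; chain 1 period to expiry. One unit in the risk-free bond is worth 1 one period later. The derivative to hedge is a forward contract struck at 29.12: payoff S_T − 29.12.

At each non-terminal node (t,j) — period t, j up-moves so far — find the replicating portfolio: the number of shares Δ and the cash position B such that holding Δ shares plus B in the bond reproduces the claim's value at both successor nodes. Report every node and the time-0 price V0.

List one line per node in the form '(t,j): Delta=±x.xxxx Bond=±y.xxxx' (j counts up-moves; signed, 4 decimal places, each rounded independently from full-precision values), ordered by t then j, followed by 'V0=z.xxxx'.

(0,0): Delta=1.0000 Bond=-29.1200
V0=-0.1200

Since d<R<u, set p* = (R−d)/(u−d) = 0.6154; price each node as the discounted p*-expectation of its children.
Terminal values V(1,·): V(1,0)=-2.4400, V(1,1)=1.3300
  t=0,j=0: stock 29.0000 → up 30.4500 (V=1.3300), down 26.6800 (V=-2.4400). Price -0.1200; hedge Δ=1.0000, bond B=-29.1200.
Each (Δ,B) replicates both successor values, so the strategy is self-financing and V0 is arbitrage-free.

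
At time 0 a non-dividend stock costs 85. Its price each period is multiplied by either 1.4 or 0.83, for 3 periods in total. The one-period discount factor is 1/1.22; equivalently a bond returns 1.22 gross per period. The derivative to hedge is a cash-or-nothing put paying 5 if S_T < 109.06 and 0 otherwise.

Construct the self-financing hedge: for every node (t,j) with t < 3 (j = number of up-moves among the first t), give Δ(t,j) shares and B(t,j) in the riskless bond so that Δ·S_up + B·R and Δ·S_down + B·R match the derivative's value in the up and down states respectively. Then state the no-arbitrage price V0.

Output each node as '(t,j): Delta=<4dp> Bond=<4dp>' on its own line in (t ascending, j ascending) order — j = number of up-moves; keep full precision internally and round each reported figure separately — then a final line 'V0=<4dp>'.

Under the risk-neutral measure, an up-move has probability p* = (R−d)/(u−d) = 0.6842 and values discount at R = 1.22.
Terminal payoffs: V(3,0)=5.0000, V(3,1)=5.0000, V(3,2)=0.0000, V(3,3)=0.0000
(2,0): S=58.5565. Δ = (V_up−V_dn)/(S_up−S_dn) = (5.0000−5.0000)/(81.9791−48.6019) = 0.0000. V = [p*·5.0000 + (1−p*)·5.0000]/1.22 = 4.0984. B = V − Δ·S = 4.0984.
(2,1): S=98.7700. Δ = (V_up−V_dn)/(S_up−S_dn) = (0.0000−5.0000)/(138.2780−81.9791) = -0.0888. V = [p*·0.0000 + (1−p*)·5.0000]/1.22 = 1.2942. B = V − Δ·S = 10.0661.
(2,2): S=166.6000. Δ = (V_up−V_dn)/(S_up−S_dn) = (0.0000−0.0000)/(233.2400−138.2780) = 0.0000. V = [p*·0.0000 + (1−p*)·0.0000]/1.22 = 0.0000. B = V − Δ·S = 0.0000.
(1,0): S=70.5500. Δ = (V_up−V_dn)/(S_up−S_dn) = (1.2942−4.0984)/(98.7700−58.5565) = -0.0697. V = [p*·1.2942 + (1−p*)·4.0984]/1.22 = 1.7867. B = V − Δ·S = 6.7062.
(1,1): S=119.0000. Δ = (V_up−V_dn)/(S_up−S_dn) = (0.0000−1.2942)/(166.6000−98.7700) = -0.0191. V = [p*·0.0000 + (1−p*)·1.2942]/1.22 = 0.3350. B = V − Δ·S = 2.6056.
(0,0): S=85.0000. Δ = (V_up−V_dn)/(S_up−S_dn) = (0.3350−1.7867)/(119.0000−70.5500) = -0.0300. V = [p*·0.3350 + (1−p*)·1.7867]/1.22 = 0.6503. B = V − Δ·S = 3.1971.
Self-financing check: at every node Δ·S+B equals the discounted successor values.

(0,0): Delta=-0.0300 Bond=3.1971
(1,0): Delta=-0.0697 Bond=6.7062
(1,1): Delta=-0.0191 Bond=2.6056
(2,0): Delta=0.0000 Bond=4.0984
(2,1): Delta=-0.0888 Bond=10.0661
(2,2): Delta=0.0000 Bond=0.0000
V0=0.6503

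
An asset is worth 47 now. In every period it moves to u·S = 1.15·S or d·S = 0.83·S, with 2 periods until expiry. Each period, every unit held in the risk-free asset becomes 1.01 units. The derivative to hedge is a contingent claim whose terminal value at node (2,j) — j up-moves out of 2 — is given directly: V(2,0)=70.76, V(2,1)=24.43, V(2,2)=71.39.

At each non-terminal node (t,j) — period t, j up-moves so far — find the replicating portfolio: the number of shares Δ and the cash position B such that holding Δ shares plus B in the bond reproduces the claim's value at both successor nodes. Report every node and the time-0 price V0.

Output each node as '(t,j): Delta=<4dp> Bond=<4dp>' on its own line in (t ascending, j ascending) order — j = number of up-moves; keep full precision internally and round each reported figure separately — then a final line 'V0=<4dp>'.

Since d<R<u, set p* = (R−d)/(u−d) = 0.5625; price each node as the discounted p*-expectation of its children.
At expiry t=2: V(2,0)=70.7600, V(2,1)=24.4300, V(2,2)=71.3900
(1,0): S=39.0100. Δ = (V_up−V_dn)/(S_up−S_dn) = (24.4300−70.7600)/(44.8615−32.3783) = -3.7114. V = [p*·24.4300 + (1−p*)·70.7600]/1.01 = 44.2568. B = V − Δ·S = 189.0381.
(1,1): S=54.0500. Δ = (V_up−V_dn)/(S_up−S_dn) = (71.3900−24.4300)/(62.1575−44.8615) = 2.7151. V = [p*·71.3900 + (1−p*)·24.4300]/1.01 = 50.3416. B = V − Δ·S = -96.4084.
(0,0): S=47.0000. Δ = (V_up−V_dn)/(S_up−S_dn) = (50.3416−44.2568)/(54.0500−39.0100) = 0.4046. V = [p*·50.3416 + (1−p*)·44.2568]/1.01 = 47.2074. B = V − Δ·S = 28.1925.
Self-financing check: at every node Δ·S+B equals the discounted successor values.

(0,0): Delta=0.4046 Bond=28.1925
(1,0): Delta=-3.7114 Bond=189.0381
(1,1): Delta=2.7151 Bond=-96.4084
V0=47.2074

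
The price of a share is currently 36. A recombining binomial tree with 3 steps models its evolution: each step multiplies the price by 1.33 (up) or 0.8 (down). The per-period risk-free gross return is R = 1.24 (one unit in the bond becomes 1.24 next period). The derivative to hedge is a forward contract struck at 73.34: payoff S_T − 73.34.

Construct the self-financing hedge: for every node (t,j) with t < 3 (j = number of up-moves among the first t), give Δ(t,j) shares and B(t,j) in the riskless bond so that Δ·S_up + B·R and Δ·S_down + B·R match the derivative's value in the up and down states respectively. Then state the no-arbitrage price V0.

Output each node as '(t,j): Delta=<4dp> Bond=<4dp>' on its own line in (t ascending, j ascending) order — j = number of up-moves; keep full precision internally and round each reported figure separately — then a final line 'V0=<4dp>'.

(0,0): Delta=1.0000 Bond=-38.4659
(1,0): Delta=1.0000 Bond=-47.6977
(1,1): Delta=1.0000 Bond=-47.6977
(2,0): Delta=1.0000 Bond=-59.1452
(2,1): Delta=1.0000 Bond=-59.1452
(2,2): Delta=1.0000 Bond=-59.1452
V0=-2.4659

Under the risk-neutral measure, an up-move has probability p* = (R−d)/(u−d) = 0.8302 and values discount at R = 1.24.
Terminal values V(3,·): V(3,0)=-54.9080, V(3,1)=-42.6968, V(3,2)=-22.3957, V(3,3)=11.3549
Node (2,0) S=23.0400: V=(p*·-42.6968+(1−p*)·-54.9080)/1.24=-36.1052; Δ=(-42.6968−-54.9080)/(30.6432−18.4320)=1.0000; B=V−Δ·S=-59.1452
Node (2,1) S=38.3040: V=(p*·-22.3957+(1−p*)·-42.6968)/1.24=-20.8412; Δ=(-22.3957−-42.6968)/(50.9443−30.6432)=1.0000; B=V−Δ·S=-59.1452
Node (2,2) S=63.6804: V=(p*·11.3549+(1−p*)·-22.3957)/1.24=4.5352; Δ=(11.3549−-22.3957)/(84.6949−50.9443)=1.0000; B=V−Δ·S=-59.1452
Node (1,0) S=28.8000: V=(p*·-20.8412+(1−p*)·-36.1052)/1.24=-18.8977; Δ=(-20.8412−-36.1052)/(38.3040−23.0400)=1.0000; B=V−Δ·S=-47.6977
Node (1,1) S=47.8800: V=(p*·4.5352+(1−p*)·-20.8412)/1.24=0.1823; Δ=(4.5352−-20.8412)/(63.6804−38.3040)=1.0000; B=V−Δ·S=-47.6977
Node (0,0) S=36.0000: V=(p*·0.1823+(1−p*)·-18.8977)/1.24=-2.4659; Δ=(0.1823−-18.8977)/(47.8800−28.8000)=1.0000; B=V−Δ·S=-38.4659
Self-financing check: at every node Δ·S+B equals the discounted successor values.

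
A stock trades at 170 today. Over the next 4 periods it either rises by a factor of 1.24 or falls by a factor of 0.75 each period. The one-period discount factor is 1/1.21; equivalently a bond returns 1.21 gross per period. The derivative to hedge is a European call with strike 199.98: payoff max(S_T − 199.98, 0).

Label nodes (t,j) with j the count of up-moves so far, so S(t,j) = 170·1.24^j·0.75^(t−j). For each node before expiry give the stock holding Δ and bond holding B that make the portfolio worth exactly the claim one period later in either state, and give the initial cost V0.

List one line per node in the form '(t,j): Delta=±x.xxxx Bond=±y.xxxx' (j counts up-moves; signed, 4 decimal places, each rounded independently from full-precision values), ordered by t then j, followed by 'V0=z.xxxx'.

(0,0): Delta=0.9377 Bond=-82.1678
(1,0): Delta=0.4154 Bond=-32.8289
(1,1): Delta=0.9583 Bond=-103.7662
(2,0): Delta=0.0000 Bond=0.0000
(2,1): Delta=0.4318 Bond=-42.3136
(2,2): Delta=0.9791 Bond=-130.9860
(3,0): Delta=0.0000 Bond=0.0000
(3,1): Delta=0.0000 Bond=0.0000
(3,2): Delta=0.4488 Bond=-54.5386
(3,3): Delta=1.0000 Bond=-165.2727
V0=77.2430

Under the risk-neutral measure, an up-move has probability p* = (R−d)/(u−d) = 0.9388 and values discount at R = 1.21.
Terminal payoffs: V(4,0)=0.0000, V(4,1)=0.0000, V(4,2)=0.0000, V(4,3)=43.1146, V(4,4)=201.9363
(3,0): S=71.7188. Δ = (V_up−V_dn)/(S_up−S_dn) = (0.0000−0.0000)/(88.9313−53.7891) = 0.0000. V = [p*·0.0000 + (1−p*)·0.0000]/1.21 = 0.0000. B = V − Δ·S = 0.0000.
(3,1): S=118.5750. Δ = (V_up−V_dn)/(S_up−S_dn) = (0.0000−0.0000)/(147.0330−88.9313) = 0.0000. V = [p*·0.0000 + (1−p*)·0.0000]/1.21 = 0.0000. B = V − Δ·S = 0.0000.
(3,2): S=196.0440. Δ = (V_up−V_dn)/(S_up−S_dn) = (43.1146−0.0000)/(243.0946−147.0330) = 0.4488. V = [p*·43.1146 + (1−p*)·0.0000]/1.21 = 33.4503. B = V − Δ·S = -54.5386.
(3,3): S=324.1261. Δ = (V_up−V_dn)/(S_up−S_dn) = (201.9363−43.1146)/(401.9163−243.0946) = 1.0000. V = [p*·201.9363 + (1−p*)·43.1146]/1.21 = 158.8534. B = V − Δ·S = -165.2727.
(2,0): S=95.6250. Δ = (V_up−V_dn)/(S_up−S_dn) = (0.0000−0.0000)/(118.5750−71.7188) = 0.0000. V = [p*·0.0000 + (1−p*)·0.0000]/1.21 = 0.0000. B = V − Δ·S = 0.0000.
(2,1): S=158.1000. Δ = (V_up−V_dn)/(S_up−S_dn) = (33.4503−0.0000)/(196.0440−118.5750) = 0.4318. V = [p*·33.4503 + (1−p*)·0.0000]/1.21 = 25.9524. B = V − Δ·S = -42.3136.
(2,2): S=261.3920. Δ = (V_up−V_dn)/(S_up−S_dn) = (158.8534−33.4503)/(324.1261−196.0440) = 0.9791. V = [p*·158.8534 + (1−p*)·33.4503]/1.21 = 124.9385. B = V − Δ·S = -130.9860.
(1,0): S=127.5000. Δ = (V_up−V_dn)/(S_up−S_dn) = (25.9524−0.0000)/(158.1000−95.6250) = 0.4154. V = [p*·25.9524 + (1−p*)·0.0000]/1.21 = 20.1351. B = V − Δ·S = -32.8289.
(1,1): S=210.8000. Δ = (V_up−V_dn)/(S_up−S_dn) = (124.9385−25.9524)/(261.3920−158.1000) = 0.9583. V = [p*·124.9385 + (1−p*)·25.9524]/1.21 = 98.2464. B = V − Δ·S = -103.7662.
(0,0): S=170.0000. Δ = (V_up−V_dn)/(S_up−S_dn) = (98.2464−20.1351)/(210.8000−127.5000) = 0.9377. V = [p*·98.2464 + (1−p*)·20.1351]/1.21 = 77.2430. B = V − Δ·S = -82.1678.
Each (Δ,B) replicates both successor values, so the strategy is self-financing and V0 is arbitrage-free.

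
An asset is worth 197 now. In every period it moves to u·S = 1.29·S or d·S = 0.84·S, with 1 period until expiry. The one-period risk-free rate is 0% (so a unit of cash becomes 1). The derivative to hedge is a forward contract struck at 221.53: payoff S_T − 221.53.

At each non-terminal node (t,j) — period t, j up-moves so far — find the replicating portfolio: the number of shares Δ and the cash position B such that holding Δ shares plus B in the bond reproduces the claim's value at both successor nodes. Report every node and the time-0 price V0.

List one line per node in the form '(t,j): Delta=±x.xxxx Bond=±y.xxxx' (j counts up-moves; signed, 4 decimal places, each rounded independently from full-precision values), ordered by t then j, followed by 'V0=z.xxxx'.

Since d<R<u, set p* = (R−d)/(u−d) = 0.3556; price each node as the discounted p*-expectation of its children.
Terminal values V(1,·): V(1,0)=-56.0500, V(1,1)=32.6000
Node (0,0) S=197.0000: V=(p*·32.6000+(1−p*)·-56.0500)/1=-24.5300; Δ=(32.6000−-56.0500)/(254.1300−165.4800)=1.0000; B=V−Δ·S=-221.5300
Check: Δ(0,0)·S0 + B(0,0) = -24.5300 = V0.

(0,0): Delta=1.0000 Bond=-221.5300
V0=-24.5300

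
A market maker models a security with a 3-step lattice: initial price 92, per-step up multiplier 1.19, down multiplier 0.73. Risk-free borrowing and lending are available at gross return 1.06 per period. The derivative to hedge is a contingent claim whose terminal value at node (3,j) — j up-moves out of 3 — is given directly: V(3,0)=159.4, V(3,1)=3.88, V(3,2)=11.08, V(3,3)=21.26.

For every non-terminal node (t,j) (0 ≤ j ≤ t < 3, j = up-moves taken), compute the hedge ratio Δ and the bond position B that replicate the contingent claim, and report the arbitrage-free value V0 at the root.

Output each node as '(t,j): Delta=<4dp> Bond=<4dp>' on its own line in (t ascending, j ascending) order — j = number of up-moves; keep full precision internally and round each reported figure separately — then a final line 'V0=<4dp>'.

No-arbitrage ⇒ martingale measure with p* = (R−d)/(u−d) = 0.7174.
Terminal payoffs: V(3,0)=159.4000, V(3,1)=3.8800, V(3,2)=11.0800, V(3,3)=21.2600
Node (2,0) S=49.0268: V=(p*·3.8800+(1−p*)·159.4000)/1.06=45.1239; Δ=(3.8800−159.4000)/(58.3419−35.7896)=-6.8960; B=V−Δ·S=383.2108
Node (2,1) S=79.9204: V=(p*·11.0800+(1−p*)·3.8800)/1.06=8.5332; Δ=(11.0800−3.8800)/(95.1053−58.3419)=0.1958; B=V−Δ·S=-7.1189
Node (2,2) S=130.2812: V=(p*·21.2600+(1−p*)·11.0800)/1.06=17.3425; Δ=(21.2600−11.0800)/(155.0346−95.1053)=0.1699; B=V−Δ·S=-4.7879
Node (1,0) S=67.1600: V=(p*·8.5332+(1−p*)·45.1239)/1.06=17.8057; Δ=(8.5332−45.1239)/(79.9204−49.0268)=-1.1844; B=V−Δ·S=97.3506
Node (1,1) S=109.4800: V=(p*·17.3425+(1−p*)·8.5332)/1.06=14.0122; Δ=(17.3425−8.5332)/(130.2812−79.9204)=0.1749; B=V−Δ·S=-5.1384
Node (0,0) S=92.0000: V=(p*·14.0122+(1−p*)·17.8057)/1.06=14.2304; Δ=(14.0122−17.8057)/(109.4800−67.1600)=-0.0896; B=V−Δ·S=22.4772
Each (Δ,B) replicates both successor values, so the strategy is self-financing and V0 is arbitrage-free.

(0,0): Delta=-0.0896 Bond=22.4772
(1,0): Delta=-1.1844 Bond=97.3506
(1,1): Delta=0.1749 Bond=-5.1384
(2,0): Delta=-6.8960 Bond=383.2108
(2,1): Delta=0.1958 Bond=-7.1189
(2,2): Delta=0.1699 Bond=-4.7879
V0=14.2304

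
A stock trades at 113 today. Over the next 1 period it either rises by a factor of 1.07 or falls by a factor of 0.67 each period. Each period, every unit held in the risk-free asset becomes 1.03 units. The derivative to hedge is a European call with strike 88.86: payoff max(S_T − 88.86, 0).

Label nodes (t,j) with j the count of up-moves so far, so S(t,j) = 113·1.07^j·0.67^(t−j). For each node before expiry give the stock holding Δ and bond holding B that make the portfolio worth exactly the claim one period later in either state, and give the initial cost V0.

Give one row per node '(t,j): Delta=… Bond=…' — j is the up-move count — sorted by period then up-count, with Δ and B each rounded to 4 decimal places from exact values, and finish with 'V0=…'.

(0,0): Delta=0.7091 Bond=-52.1201
V0=28.0049

The replicating-portfolio and risk-neutral prices coincide; use p* = (1.03−0.67)/(1.07−0.67) = 0.9000 for the latter.
At expiry t=1: V(1,0)=0.0000, V(1,1)=32.0500
Node (0,0) S=113.0000: V=(p*·32.0500+(1−p*)·0.0000)/1.03=28.0049; Δ=(32.0500−0.0000)/(120.9100−75.7100)=0.7091; B=V−Δ·S=-52.1201
Each (Δ,B) replicates both successor values, so the strategy is self-financing and V0 is arbitrage-free.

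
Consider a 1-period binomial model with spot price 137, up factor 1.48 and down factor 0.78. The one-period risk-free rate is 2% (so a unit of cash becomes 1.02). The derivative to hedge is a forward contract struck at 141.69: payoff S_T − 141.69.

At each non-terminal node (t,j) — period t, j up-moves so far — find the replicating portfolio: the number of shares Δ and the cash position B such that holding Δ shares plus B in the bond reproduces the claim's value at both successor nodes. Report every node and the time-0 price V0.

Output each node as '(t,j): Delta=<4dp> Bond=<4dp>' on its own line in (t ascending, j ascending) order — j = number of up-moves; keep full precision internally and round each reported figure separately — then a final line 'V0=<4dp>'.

Since d<R<u, set p* = (R−d)/(u−d) = 0.3429; price each node as the discounted p*-expectation of its children.
Terminal values V(1,·): V(1,0)=-34.8300, V(1,1)=61.0700
(0,0): S=137.0000. Δ = (V_up−V_dn)/(S_up−S_dn) = (61.0700−-34.8300)/(202.7600−106.8600) = 1.0000. V = [p*·61.0700 + (1−p*)·-34.8300]/1.02 = -1.9118. B = V − Δ·S = -138.9118.
The time-0 hedge costs -1.9118, which is the no-arbitrage price.

(0,0): Delta=1.0000 Bond=-138.9118
V0=-1.9118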